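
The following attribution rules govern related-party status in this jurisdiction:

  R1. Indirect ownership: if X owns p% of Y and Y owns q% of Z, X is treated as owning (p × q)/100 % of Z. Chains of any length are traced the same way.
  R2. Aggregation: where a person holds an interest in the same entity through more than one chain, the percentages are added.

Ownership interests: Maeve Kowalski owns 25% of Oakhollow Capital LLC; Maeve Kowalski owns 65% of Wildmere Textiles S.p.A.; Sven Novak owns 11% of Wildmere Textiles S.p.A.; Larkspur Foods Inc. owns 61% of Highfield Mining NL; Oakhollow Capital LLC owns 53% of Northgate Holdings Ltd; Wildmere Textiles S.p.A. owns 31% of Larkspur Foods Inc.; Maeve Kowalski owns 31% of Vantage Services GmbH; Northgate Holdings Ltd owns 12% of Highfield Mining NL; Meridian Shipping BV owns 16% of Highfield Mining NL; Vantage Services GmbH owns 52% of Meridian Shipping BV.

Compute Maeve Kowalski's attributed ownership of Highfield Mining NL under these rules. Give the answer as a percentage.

Chain via Wildmere Textiles S.p.A. → Larkspur Foods Inc. (R1): 65% × 31% × 61% = 12.2915% of Highfield Mining NL.
Chain via Oakhollow Capital LLC → Northgate Holdings Ltd (R1): 25% × 53% × 12% = 1.59% of Highfield Mining NL.
Chain via Vantage Services GmbH → Meridian Shipping BV (R1): 31% × 52% × 16% = 2.5792% of Highfield Mining NL.
Aggregating (R2): 12.2915% + 1.59% + 2.5792% = 16.4607%.

16.4607%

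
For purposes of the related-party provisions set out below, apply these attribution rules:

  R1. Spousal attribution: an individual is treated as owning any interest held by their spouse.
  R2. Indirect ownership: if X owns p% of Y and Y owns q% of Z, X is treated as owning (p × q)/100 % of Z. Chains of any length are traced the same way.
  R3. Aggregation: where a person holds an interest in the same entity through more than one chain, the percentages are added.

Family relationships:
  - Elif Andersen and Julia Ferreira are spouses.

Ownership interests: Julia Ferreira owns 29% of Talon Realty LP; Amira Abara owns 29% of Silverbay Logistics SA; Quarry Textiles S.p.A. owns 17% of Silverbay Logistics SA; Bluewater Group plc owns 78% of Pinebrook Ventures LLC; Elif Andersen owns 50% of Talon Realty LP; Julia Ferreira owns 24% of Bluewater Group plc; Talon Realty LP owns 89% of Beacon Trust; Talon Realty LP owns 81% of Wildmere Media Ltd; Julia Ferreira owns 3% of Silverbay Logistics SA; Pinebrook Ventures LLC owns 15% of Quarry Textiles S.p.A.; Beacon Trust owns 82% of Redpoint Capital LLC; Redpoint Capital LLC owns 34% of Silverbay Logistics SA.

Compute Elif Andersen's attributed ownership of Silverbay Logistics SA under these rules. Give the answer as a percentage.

By spousal attribution (R1), Elif Andersen is treated as also owning Julia Ferreira's interest in Talon Realty LP, giving 50% + 29% = 79%.
By spousal attribution (R1), Elif Andersen is treated as owning Julia Ferreira's 24% interest in Bluewater Group plc.
By spousal attribution (R1), Elif Andersen is treated as owning Julia Ferreira's 3% interest in Silverbay Logistics SA.
Chain via Talon Realty LP → Beacon Trust → Redpoint Capital LLC (R2): 79% × 89% × 82% × 34% = 19.602428% of Silverbay Logistics SA.
Chain via Bluewater Group plc → Pinebrook Ventures LLC → Quarry Textiles S.p.A. (R2): 24% × 78% × 15% × 17% = 0.47736% of Silverbay Logistics SA.
Direct interest in Silverbay Logistics SA: 3%.
Aggregating (R3): 19.602428% + 0.47736% + 3% = 23.079788%.

23.079788%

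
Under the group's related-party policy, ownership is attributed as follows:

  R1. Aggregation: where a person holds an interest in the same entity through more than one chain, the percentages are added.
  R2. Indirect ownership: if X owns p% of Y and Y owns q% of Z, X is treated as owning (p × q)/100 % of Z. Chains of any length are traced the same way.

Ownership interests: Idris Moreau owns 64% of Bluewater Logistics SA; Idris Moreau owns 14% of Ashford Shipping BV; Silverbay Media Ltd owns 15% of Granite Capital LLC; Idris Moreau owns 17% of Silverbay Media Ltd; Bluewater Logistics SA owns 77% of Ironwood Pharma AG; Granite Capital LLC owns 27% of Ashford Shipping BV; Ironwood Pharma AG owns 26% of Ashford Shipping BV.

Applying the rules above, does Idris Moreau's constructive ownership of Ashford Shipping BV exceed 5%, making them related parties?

Chain via Silverbay Media Ltd → Granite Capital LLC (R2): 17% × 15% × 27% = 0.6885% of Ashford Shipping BV.
Chain via Bluewater Logistics SA → Ironwood Pharma AG (R2): 64% × 77% × 26% = 12.8128% of Ashford Shipping BV.
Direct interest in Ashford Shipping BV: 14%.
Aggregating (R1): 0.6885% + 12.8128% + 14% = 27.5013%.
27.5013% exceeds the 5% threshold, so Idris is a related party to Ashford Shipping BV.

Yes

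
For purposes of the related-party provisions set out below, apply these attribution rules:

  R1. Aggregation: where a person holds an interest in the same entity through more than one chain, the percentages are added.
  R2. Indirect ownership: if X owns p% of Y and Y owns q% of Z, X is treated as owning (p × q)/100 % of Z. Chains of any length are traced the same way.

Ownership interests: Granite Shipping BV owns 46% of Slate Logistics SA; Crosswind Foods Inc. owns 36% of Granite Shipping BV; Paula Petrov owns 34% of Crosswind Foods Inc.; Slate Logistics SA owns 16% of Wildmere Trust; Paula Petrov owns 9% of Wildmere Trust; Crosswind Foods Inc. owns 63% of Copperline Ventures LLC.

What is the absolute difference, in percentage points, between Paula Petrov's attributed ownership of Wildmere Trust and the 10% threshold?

Chain via Crosswind Foods Inc. → Granite Shipping BV → Slate Logistics SA (R2): 34% × 36% × 46% × 16% = 0.900864% of Wildmere Trust.
Direct interest in Wildmere Trust: 9%.
Aggregating (R1): 0.900864% + 9% = 9.900864%.
9.900864% falls short of the 10% threshold by 0.099136 percentage points.

0.099136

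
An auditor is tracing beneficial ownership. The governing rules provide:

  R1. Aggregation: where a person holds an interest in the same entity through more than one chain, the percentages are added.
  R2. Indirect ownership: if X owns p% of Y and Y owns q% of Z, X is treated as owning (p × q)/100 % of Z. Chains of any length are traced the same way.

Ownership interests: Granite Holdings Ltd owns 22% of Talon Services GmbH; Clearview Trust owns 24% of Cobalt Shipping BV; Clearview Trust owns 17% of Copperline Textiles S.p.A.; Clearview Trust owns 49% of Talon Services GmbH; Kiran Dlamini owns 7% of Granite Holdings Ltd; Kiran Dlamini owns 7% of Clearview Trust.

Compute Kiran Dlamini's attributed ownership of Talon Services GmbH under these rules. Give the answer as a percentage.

Chain via Granite Holdings Ltd (R2): 7% × 22% = 1.54% of Talon Services GmbH.
Chain via Clearview Trust (R2): 7% × 49% = 3.43% of Talon Services GmbH.
Aggregating (R1): 1.54% + 3.43% = 4.97%.

4.97%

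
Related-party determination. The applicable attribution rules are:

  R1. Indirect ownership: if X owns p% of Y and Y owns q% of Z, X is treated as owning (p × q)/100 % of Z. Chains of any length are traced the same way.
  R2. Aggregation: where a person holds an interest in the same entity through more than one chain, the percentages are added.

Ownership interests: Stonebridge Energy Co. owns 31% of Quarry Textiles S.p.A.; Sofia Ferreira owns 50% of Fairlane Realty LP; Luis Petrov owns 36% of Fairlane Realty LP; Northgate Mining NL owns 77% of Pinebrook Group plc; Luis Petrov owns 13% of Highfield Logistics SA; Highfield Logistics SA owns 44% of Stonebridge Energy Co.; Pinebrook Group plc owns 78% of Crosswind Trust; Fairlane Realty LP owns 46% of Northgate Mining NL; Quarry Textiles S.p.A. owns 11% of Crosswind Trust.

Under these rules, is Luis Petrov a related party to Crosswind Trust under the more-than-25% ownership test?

Chain via Fairlane Realty LP → Northgate Mining NL → Pinebrook Group plc (R1): 36% × 46% × 77% × 78% = 9.945936% of Crosswind Trust.
Chain via Highfield Logistics SA → Stonebridge Energy Co. → Quarry Textiles S.p.A. (R1): 13% × 44% × 31% × 11% = 0.195052% of Crosswind Trust.
Aggregating (R2): 9.945936% + 0.195052% = 10.140988%.
10.140988% does not exceed the 25% threshold, so Luis is not a related party to Crosswind Trust.

No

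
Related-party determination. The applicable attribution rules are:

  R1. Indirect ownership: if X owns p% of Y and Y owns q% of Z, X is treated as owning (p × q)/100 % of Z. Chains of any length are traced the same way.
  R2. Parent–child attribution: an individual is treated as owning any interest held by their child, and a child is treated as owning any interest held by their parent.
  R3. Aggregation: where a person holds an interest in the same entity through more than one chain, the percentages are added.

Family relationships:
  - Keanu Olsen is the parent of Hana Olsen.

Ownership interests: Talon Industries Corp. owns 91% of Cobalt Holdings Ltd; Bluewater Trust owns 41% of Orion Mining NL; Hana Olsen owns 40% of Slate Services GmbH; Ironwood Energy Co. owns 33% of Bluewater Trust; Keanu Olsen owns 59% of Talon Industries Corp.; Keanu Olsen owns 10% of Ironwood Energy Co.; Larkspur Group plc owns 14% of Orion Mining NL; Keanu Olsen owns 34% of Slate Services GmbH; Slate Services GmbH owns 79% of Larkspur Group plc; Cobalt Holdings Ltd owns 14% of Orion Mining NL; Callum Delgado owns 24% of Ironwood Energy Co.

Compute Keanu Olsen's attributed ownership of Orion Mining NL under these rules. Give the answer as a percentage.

17.054%

By parent–child attribution (R2), Keanu Olsen is treated as also owning Hana Olsen's interest in Slate Services GmbH, giving 34% + 40% = 74%.
Chain via Talon Industries Corp. → Cobalt Holdings Ltd (R1): 59% × 91% × 14% = 7.5166% of Orion Mining NL.
Chain via Slate Services GmbH → Larkspur Group plc (R1): 74% × 79% × 14% = 8.1844% of Orion Mining NL.
Chain via Ironwood Energy Co. → Bluewater Trust (R1): 10% × 33% × 41% = 1.353% of Orion Mining NL.
Aggregating (R3): 7.5166% + 8.1844% + 1.353% = 17.054%.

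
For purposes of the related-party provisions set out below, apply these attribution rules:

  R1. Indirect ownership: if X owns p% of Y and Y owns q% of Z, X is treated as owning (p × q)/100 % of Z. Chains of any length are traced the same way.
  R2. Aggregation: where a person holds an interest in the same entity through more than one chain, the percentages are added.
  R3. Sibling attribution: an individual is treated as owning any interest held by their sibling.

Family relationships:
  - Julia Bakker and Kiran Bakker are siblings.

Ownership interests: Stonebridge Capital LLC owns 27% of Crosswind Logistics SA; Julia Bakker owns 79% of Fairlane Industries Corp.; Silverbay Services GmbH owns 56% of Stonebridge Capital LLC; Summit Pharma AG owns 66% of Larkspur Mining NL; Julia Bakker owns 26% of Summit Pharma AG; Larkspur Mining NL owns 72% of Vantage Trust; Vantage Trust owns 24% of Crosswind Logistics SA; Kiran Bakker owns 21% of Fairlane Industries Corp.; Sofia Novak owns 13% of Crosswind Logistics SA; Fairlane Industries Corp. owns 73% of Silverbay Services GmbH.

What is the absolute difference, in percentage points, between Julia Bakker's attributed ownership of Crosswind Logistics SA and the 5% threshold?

By sibling attribution (R3), Julia Bakker is treated as also owning Kiran Bakker's interest in Fairlane Industries Corp, giving 79% + 21% = 100%.
Chain via Fairlane Industries Corp. → Silverbay Services GmbH → Stonebridge Capital LLC (R1): 100% × 73% × 56% × 27% = 11.0376% of Crosswind Logistics SA.
Chain via Summit Pharma AG → Larkspur Mining NL → Vantage Trust (R1): 26% × 66% × 72% × 24% = 2.965248% of Crosswind Logistics SA.
Aggregating (R2): 11.0376% + 2.965248% = 14.002848%.
14.002848% exceeds the 5% threshold by 9.002848 percentage points.

9.002848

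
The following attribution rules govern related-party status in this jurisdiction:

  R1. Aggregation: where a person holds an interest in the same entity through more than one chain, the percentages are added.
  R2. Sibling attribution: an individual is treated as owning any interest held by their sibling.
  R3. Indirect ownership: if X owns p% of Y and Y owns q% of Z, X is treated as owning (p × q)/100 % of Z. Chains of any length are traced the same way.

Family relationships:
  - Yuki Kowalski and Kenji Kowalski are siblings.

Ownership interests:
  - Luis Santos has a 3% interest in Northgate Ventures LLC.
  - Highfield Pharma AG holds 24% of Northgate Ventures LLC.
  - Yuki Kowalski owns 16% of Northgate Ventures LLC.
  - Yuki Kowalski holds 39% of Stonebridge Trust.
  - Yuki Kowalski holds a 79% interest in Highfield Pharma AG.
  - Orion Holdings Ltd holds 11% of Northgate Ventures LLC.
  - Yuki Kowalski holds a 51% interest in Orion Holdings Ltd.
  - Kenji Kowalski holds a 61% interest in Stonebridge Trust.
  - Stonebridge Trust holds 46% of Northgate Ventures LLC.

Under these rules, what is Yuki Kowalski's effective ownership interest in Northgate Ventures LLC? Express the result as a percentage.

By sibling attribution (R2), Yuki Kowalski is treated as also owning Kenji Kowalski's interest in Stonebridge Trust, giving 39% + 61% = 100%.
Chain via Orion Holdings Ltd (R3): 51% × 11% = 5.61% of Northgate Ventures LLC.
Chain via Stonebridge Trust (R3): 100% × 46% = 46% of Northgate Ventures LLC.
Chain via Highfield Pharma AG (R3): 79% × 24% = 18.96% of Northgate Ventures LLC.
Direct interest in Northgate Ventures LLC: 16%.
Aggregating (R1): 5.61% + 46% + 18.96% + 16% = 86.57%.

86.57%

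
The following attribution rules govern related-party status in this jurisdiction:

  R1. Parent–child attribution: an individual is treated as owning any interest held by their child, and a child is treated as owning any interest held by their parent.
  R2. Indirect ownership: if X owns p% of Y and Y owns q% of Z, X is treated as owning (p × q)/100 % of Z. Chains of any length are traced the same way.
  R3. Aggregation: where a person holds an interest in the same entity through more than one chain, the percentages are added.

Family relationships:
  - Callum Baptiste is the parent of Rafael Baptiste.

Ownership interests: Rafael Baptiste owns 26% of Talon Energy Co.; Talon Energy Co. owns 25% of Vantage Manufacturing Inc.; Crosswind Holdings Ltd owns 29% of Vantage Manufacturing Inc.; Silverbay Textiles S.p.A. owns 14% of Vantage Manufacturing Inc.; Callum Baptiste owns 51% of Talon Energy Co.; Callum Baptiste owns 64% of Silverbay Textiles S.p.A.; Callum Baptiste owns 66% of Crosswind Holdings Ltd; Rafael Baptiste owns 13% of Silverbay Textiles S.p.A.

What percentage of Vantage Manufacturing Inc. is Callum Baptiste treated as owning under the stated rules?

By parent–child attribution (R1), Callum Baptiste is treated as also owning Rafael Baptiste's interest in Talon Energy Co, giving 51% + 26% = 77%.
By parent–child attribution (R1), Callum Baptiste is treated as also owning Rafael Baptiste's interest in Silverbay Textiles S.p.A, giving 64% + 13% = 77%.
Chain via Talon Energy Co. (R2): 77% × 25% = 19.25% of Vantage Manufacturing Inc.
Chain via Crosswind Holdings Ltd (R2): 66% × 29% = 19.14% of Vantage Manufacturing Inc.
Chain via Silverbay Textiles S.p.A. (R2): 77% × 14% = 10.78% of Vantage Manufacturing Inc.
Aggregating (R3): 19.25% + 19.14% + 10.78% = 49.17%.

49.17%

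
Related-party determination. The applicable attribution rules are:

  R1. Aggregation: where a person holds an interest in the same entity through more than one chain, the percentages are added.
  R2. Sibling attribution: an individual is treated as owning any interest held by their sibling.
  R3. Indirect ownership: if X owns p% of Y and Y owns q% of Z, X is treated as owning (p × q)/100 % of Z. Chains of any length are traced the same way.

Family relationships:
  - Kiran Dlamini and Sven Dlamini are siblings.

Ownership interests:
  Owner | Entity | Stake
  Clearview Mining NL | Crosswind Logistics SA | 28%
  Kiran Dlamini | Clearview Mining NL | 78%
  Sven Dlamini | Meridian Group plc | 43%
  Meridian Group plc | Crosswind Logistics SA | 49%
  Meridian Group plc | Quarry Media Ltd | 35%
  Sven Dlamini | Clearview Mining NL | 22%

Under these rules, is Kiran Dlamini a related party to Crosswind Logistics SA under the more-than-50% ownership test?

No

By sibling attribution (R2), Kiran Dlamini is treated as also owning Sven Dlamini's interest in Clearview Mining NL, giving 78% + 22% = 100%.
By sibling attribution (R2), Kiran Dlamini is treated as owning Sven Dlamini's 43% interest in Meridian Group plc.
Chain via Clearview Mining NL (R3): 100% × 28% = 28% of Crosswind Logistics SA.
Chain via Meridian Group plc (R3): 43% × 49% = 21.07% of Crosswind Logistics SA.
Aggregating (R1): 28% + 21.07% = 49.07%.
49.07% does not exceed the 50% threshold, so Kiran is not a related party to Crosswind Logistics SA.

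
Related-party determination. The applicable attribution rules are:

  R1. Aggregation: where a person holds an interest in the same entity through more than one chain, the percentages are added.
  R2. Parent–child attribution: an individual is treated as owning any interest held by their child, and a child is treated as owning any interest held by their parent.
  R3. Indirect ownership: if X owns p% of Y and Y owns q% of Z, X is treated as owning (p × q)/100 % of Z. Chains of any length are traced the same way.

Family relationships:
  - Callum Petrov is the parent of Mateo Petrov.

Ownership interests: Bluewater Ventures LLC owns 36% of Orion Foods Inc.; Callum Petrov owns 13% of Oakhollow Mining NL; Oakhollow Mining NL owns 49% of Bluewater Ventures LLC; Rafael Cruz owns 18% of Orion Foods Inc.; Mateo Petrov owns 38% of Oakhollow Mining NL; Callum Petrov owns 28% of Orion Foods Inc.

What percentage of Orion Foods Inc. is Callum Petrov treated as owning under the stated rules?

By parent–child attribution (R2), Callum Petrov is treated as also owning Mateo Petrov's interest in Oakhollow Mining NL, giving 13% + 38% = 51%.
Chain via Oakhollow Mining NL → Bluewater Ventures LLC (R3): 51% × 49% × 36% = 8.9964% of Orion Foods Inc.
Direct interest in Orion Foods Inc: 28%.
Aggregating (R1): 8.9964% + 28% = 36.9964%.

36.9964%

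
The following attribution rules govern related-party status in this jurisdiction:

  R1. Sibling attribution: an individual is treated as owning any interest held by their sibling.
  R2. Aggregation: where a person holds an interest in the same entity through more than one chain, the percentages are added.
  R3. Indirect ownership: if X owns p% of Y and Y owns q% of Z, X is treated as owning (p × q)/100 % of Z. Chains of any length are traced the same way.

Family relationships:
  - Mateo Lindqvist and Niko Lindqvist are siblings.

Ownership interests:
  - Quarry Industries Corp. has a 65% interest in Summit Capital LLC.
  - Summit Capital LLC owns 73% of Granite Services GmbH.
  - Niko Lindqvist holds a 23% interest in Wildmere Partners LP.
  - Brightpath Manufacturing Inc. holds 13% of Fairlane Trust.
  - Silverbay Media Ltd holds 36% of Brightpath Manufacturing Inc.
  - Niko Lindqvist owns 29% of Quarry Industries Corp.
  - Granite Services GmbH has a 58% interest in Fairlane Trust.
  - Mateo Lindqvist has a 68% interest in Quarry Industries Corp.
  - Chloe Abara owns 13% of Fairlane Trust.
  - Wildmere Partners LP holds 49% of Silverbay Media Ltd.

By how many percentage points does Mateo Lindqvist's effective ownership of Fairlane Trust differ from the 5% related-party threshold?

22.222806

By sibling attribution (R1), Mateo Lindqvist is treated as also owning Niko Lindqvist's interest in Quarry Industries Corp, giving 68% + 29% = 97%.
By sibling attribution (R1), Mateo Lindqvist is treated as owning Niko Lindqvist's 23% interest in Wildmere Partners LP.
Chain via Quarry Industries Corp. → Summit Capital LLC → Granite Services GmbH (R3): 97% × 65% × 73% × 58% = 26.69537% of Fairlane Trust.
Chain via Wildmere Partners LP → Silverbay Media Ltd → Brightpath Manufacturing Inc. (R3): 23% × 49% × 36% × 13% = 0.527436% of Fairlane Trust.
Aggregating (R2): 26.69537% + 0.527436% = 27.222806%.
27.222806% exceeds the 5% threshold by 22.222806 percentage points.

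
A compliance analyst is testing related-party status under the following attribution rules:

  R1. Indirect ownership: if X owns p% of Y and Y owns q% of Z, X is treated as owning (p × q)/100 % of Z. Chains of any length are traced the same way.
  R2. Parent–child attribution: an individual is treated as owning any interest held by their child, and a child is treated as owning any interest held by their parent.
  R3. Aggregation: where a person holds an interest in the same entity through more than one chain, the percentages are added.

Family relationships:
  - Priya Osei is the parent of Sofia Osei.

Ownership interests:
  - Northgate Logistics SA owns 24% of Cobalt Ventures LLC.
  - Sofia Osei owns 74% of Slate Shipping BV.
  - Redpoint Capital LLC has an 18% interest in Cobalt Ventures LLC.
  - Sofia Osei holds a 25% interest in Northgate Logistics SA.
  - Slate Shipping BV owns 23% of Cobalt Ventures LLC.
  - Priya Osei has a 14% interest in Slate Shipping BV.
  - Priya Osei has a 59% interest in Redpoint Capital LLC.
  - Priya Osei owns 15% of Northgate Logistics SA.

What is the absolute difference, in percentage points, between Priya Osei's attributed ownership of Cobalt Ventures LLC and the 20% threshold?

By parent–child attribution (R2), Priya Osei is treated as also owning Sofia Osei's interest in Slate Shipping BV, giving 14% + 74% = 88%.
By parent–child attribution (R2), Priya Osei is treated as also owning Sofia Osei's interest in Northgate Logistics SA, giving 15% + 25% = 40%.
Chain via Slate Shipping BV (R1): 88% × 23% = 20.24% of Cobalt Ventures LLC.
Chain via Redpoint Capital LLC (R1): 59% × 18% = 10.62% of Cobalt Ventures LLC.
Chain via Northgate Logistics SA (R1): 40% × 24% = 9.6% of Cobalt Ventures LLC.
Aggregating (R3): 20.24% + 10.62% + 9.6% = 40.46%.
40.46% exceeds the 20% threshold by 20.46 percentage points.

20.46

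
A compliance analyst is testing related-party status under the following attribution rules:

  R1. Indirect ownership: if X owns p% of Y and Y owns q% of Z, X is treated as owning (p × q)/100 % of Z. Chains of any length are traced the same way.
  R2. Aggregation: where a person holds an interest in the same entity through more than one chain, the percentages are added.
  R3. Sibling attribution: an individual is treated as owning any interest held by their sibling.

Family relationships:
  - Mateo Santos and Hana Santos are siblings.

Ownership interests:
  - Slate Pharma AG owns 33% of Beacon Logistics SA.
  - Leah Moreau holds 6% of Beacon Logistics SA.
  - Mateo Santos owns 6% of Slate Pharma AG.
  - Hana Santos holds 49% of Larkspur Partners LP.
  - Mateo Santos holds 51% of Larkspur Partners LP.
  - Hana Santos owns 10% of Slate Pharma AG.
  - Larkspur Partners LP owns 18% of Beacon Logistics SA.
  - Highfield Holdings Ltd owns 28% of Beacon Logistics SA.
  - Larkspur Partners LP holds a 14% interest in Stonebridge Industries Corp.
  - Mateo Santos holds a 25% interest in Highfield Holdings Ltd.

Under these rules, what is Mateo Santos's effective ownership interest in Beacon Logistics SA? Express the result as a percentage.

30.28%

By sibling attribution (R3), Mateo Santos is treated as also owning Hana Santos's interest in Slate Pharma AG, giving 6% + 10% = 16%.
By sibling attribution (R3), Mateo Santos is treated as also owning Hana Santos's interest in Larkspur Partners LP, giving 51% + 49% = 100%.
Chain via Slate Pharma AG (R1): 16% × 33% = 5.28% of Beacon Logistics SA.
Chain via Larkspur Partners LP (R1): 100% × 18% = 18% of Beacon Logistics SA.
Chain via Highfield Holdings Ltd (R1): 25% × 28% = 7% of Beacon Logistics SA.
Aggregating (R2): 5.28% + 18% + 7% = 30.28%.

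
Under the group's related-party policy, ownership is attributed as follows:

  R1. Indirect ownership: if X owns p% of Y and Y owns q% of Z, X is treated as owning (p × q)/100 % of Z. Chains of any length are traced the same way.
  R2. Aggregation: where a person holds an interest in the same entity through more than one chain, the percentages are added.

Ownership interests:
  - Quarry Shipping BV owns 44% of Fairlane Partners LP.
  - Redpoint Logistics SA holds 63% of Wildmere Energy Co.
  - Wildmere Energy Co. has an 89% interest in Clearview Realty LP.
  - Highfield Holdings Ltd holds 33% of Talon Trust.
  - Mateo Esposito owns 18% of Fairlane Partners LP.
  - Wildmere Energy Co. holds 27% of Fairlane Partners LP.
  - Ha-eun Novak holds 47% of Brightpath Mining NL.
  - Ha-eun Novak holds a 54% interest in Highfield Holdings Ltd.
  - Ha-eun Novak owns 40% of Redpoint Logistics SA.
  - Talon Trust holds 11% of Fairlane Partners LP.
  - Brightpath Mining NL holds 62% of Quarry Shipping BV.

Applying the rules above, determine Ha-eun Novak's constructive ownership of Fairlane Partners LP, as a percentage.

21.5858%

Chain via Highfield Holdings Ltd → Talon Trust (R1): 54% × 33% × 11% = 1.9602% of Fairlane Partners LP.
Chain via Brightpath Mining NL → Quarry Shipping BV (R1): 47% × 62% × 44% = 12.8216% of Fairlane Partners LP.
Chain via Redpoint Logistics SA → Wildmere Energy Co. (R1): 40% × 63% × 27% = 6.804% of Fairlane Partners LP.
Aggregating (R2): 1.9602% + 12.8216% + 6.804% = 21.5858%.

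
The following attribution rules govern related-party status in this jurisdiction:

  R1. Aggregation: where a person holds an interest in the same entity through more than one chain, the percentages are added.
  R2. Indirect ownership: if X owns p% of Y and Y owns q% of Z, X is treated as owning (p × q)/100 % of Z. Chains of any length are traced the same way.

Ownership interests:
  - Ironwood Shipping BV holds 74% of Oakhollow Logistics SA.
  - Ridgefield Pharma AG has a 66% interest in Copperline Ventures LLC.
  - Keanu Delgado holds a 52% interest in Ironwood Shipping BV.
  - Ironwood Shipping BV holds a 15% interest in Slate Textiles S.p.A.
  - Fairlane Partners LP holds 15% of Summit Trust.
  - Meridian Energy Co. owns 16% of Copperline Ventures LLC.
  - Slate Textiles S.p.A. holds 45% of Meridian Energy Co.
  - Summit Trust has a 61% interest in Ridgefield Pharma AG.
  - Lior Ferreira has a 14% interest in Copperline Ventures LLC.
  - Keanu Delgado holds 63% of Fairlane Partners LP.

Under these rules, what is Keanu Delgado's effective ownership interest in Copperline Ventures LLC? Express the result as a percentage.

4.36617%

Chain via Ironwood Shipping BV → Slate Textiles S.p.A. → Meridian Energy Co. (R2): 52% × 15% × 45% × 16% = 0.5616% of Copperline Ventures LLC.
Chain via Fairlane Partners LP → Summit Trust → Ridgefield Pharma AG (R2): 63% × 15% × 61% × 66% = 3.80457% of Copperline Ventures LLC.
Aggregating (R1): 0.5616% + 3.80457% = 4.36617%.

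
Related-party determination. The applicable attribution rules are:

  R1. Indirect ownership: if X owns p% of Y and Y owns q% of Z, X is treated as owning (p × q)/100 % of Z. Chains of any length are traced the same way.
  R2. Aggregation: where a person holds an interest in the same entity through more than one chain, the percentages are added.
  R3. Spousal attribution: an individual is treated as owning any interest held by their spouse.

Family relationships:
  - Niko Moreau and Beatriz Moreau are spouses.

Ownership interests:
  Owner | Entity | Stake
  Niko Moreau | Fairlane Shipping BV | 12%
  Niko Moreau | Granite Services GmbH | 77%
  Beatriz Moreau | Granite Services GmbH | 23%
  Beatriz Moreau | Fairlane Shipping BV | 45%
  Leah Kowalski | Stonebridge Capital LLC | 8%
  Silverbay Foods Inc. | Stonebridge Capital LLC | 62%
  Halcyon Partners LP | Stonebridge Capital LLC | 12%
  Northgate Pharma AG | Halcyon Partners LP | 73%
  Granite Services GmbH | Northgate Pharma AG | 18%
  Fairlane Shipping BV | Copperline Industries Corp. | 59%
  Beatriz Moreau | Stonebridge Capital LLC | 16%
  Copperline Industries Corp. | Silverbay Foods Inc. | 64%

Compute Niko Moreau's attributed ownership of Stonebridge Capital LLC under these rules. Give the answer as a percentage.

By spousal attribution (R3), Niko Moreau is treated as also owning Beatriz Moreau's interest in Fairlane Shipping BV, giving 12% + 45% = 57%.
By spousal attribution (R3), Niko Moreau is treated as also owning Beatriz Moreau's interest in Granite Services GmbH, giving 77% + 23% = 100%.
By spousal attribution (R3), Niko Moreau is treated as owning Beatriz Moreau's 16% interest in Stonebridge Capital LLC.
Chain via Fairlane Shipping BV → Copperline Industries Corp. → Silverbay Foods Inc. (R1): 57% × 59% × 64% × 62% = 13.344384% of Stonebridge Capital LLC.
Chain via Granite Services GmbH → Northgate Pharma AG → Halcyon Partners LP (R1): 100% × 18% × 73% × 12% = 1.5768% of Stonebridge Capital LLC.
Direct interest in Stonebridge Capital LLC: 16%.
Aggregating (R2): 13.344384% + 1.5768% + 16% = 30.921184%.

30.921184%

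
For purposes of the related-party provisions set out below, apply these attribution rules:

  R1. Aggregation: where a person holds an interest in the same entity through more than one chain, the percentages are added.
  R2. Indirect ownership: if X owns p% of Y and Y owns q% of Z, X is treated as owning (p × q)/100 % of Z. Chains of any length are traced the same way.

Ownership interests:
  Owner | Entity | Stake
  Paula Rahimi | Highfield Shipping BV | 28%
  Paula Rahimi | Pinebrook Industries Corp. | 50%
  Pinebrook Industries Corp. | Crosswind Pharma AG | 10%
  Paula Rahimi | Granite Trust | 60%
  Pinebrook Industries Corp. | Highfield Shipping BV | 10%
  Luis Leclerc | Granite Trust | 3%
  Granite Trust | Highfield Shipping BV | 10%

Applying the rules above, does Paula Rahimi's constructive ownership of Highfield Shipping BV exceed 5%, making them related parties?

Chain via Granite Trust (R2): 60% × 10% = 6% of Highfield Shipping BV.
Chain via Pinebrook Industries Corp. (R2): 50% × 10% = 5% of Highfield Shipping BV.
Direct interest in Highfield Shipping BV: 28%.
Aggregating (R1): 6% + 5% + 28% = 39%.
39% exceeds the 5% threshold, so Paula is a related party to Highfield Shipping BV.

Yes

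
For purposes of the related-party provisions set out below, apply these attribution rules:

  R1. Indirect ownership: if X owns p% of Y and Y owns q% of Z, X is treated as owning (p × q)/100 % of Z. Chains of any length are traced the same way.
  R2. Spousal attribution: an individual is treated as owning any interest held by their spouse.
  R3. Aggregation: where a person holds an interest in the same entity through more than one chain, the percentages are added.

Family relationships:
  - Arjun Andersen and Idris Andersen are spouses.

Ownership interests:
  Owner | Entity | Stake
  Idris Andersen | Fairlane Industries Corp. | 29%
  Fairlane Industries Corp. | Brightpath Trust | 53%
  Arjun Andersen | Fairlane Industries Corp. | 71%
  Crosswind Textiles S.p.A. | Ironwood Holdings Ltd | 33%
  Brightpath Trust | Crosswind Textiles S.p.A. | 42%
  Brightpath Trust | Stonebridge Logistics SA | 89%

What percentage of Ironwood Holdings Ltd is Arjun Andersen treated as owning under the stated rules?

By spousal attribution (R2), Arjun Andersen is treated as also owning Idris Andersen's interest in Fairlane Industries Corp, giving 71% + 29% = 100%.
Chain via Fairlane Industries Corp. → Brightpath Trust → Crosswind Textiles S.p.A. (R1): 100% × 53% × 42% × 33% = 7.3458% of Ironwood Holdings Ltd.

7.3458%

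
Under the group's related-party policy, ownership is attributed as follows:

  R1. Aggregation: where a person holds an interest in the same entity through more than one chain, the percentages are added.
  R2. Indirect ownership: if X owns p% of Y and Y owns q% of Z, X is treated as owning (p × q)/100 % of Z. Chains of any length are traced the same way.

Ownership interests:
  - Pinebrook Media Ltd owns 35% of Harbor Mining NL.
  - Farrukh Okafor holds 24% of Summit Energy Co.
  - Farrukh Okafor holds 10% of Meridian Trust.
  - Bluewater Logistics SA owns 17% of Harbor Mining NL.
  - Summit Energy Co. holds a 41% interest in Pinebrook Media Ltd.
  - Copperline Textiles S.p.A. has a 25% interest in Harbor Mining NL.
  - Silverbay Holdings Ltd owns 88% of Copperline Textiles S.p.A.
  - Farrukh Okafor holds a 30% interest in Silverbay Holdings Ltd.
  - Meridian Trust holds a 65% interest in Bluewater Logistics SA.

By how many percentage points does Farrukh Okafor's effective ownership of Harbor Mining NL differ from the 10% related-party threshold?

Chain via Meridian Trust → Bluewater Logistics SA (R2): 10% × 65% × 17% = 1.105% of Harbor Mining NL.
Chain via Summit Energy Co. → Pinebrook Media Ltd (R2): 24% × 41% × 35% = 3.444% of Harbor Mining NL.
Chain via Silverbay Holdings Ltd → Copperline Textiles S.p.A. (R2): 30% × 88% × 25% = 6.6% of Harbor Mining NL.
Aggregating (R1): 1.105% + 3.444% + 6.6% = 11.149%.
11.149% exceeds the 10% threshold by 1.149 percentage points.

1.149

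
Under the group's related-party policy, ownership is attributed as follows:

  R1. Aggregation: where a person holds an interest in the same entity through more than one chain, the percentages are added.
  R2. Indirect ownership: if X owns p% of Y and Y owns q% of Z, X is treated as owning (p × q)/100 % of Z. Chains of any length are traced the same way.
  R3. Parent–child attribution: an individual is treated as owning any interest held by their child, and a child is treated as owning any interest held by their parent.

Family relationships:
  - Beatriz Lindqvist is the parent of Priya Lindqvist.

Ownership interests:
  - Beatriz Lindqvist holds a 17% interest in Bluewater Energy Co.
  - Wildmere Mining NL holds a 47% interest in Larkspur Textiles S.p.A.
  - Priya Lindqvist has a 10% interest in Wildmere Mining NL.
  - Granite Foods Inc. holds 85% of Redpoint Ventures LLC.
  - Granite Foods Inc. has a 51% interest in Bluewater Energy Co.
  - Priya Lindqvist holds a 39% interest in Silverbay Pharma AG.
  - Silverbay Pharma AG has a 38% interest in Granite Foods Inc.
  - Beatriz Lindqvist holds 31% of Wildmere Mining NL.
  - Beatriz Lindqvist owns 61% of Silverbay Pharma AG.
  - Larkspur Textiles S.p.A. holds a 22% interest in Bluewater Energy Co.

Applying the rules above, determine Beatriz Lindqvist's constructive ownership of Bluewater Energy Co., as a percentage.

40.6194%

By parent–child attribution (R3), Beatriz Lindqvist is treated as also owning Priya Lindqvist's interest in Wildmere Mining NL, giving 31% + 10% = 41%.
By parent–child attribution (R3), Beatriz Lindqvist is treated as also owning Priya Lindqvist's interest in Silverbay Pharma AG, giving 61% + 39% = 100%.
Chain via Wildmere Mining NL → Larkspur Textiles S.p.A. (R2): 41% × 47% × 22% = 4.2394% of Bluewater Energy Co.
Chain via Silverbay Pharma AG → Granite Foods Inc. (R2): 100% × 38% × 51% = 19.38% of Bluewater Energy Co.
Direct interest in Bluewater Energy Co: 17%.
Aggregating (R1): 4.2394% + 19.38% + 17% = 40.6194%.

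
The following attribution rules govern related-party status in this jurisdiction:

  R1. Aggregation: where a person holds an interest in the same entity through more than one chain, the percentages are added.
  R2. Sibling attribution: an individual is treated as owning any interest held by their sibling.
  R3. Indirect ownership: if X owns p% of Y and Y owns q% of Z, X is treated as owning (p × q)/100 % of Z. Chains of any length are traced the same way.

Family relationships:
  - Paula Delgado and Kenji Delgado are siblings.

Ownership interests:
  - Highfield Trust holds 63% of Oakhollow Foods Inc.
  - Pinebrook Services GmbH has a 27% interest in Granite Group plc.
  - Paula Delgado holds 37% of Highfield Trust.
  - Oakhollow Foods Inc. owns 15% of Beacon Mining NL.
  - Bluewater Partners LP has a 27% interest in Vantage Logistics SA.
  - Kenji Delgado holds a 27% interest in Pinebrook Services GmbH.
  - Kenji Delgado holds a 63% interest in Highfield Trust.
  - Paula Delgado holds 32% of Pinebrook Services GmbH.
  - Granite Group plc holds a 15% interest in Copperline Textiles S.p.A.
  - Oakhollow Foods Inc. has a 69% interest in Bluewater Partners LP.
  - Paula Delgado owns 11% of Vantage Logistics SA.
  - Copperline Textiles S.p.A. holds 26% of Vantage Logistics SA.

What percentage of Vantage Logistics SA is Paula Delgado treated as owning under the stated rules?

By sibling attribution (R2), Paula Delgado is treated as also owning Kenji Delgado's interest in Pinebrook Services GmbH, giving 32% + 27% = 59%.
By sibling attribution (R2), Paula Delgado is treated as also owning Kenji Delgado's interest in Highfield Trust, giving 37% + 63% = 100%.
Chain via Pinebrook Services GmbH → Granite Group plc → Copperline Textiles S.p.A. (R3): 59% × 27% × 15% × 26% = 0.62127% of Vantage Logistics SA.
Chain via Highfield Trust → Oakhollow Foods Inc. → Bluewater Partners LP (R3): 100% × 63% × 69% × 27% = 11.7369% of Vantage Logistics SA.
Direct interest in Vantage Logistics SA: 11%.
Aggregating (R1): 0.62127% + 11.7369% + 11% = 23.35817%.

23.35817%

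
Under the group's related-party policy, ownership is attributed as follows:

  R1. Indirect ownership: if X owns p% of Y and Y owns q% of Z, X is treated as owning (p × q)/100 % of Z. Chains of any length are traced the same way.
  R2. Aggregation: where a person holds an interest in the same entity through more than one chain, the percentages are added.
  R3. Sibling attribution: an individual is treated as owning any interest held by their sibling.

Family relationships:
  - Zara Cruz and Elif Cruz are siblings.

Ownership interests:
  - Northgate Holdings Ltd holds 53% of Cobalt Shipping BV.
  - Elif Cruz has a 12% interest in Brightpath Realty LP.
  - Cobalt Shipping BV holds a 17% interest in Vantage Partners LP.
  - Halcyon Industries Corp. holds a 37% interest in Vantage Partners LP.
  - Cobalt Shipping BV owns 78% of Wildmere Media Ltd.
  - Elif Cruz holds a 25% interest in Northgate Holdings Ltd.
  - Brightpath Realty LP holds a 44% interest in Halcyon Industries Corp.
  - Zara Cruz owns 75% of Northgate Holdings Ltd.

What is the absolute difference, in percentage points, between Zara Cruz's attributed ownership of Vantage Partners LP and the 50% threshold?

39.0364

By sibling attribution (R3), Zara Cruz is treated as also owning Elif Cruz's interest in Northgate Holdings Ltd, giving 75% + 25% = 100%.
By sibling attribution (R3), Zara Cruz is treated as owning Elif Cruz's 12% interest in Brightpath Realty LP.
Chain via Northgate Holdings Ltd → Cobalt Shipping BV (R1): 100% × 53% × 17% = 9.01% of Vantage Partners LP.
Chain via Brightpath Realty LP → Halcyon Industries Corp. (R1): 12% × 44% × 37% = 1.9536% of Vantage Partners LP.
Aggregating (R2): 9.01% + 1.9536% = 10.9636%.
10.9636% falls short of the 50% threshold by 39.0364 percentage points.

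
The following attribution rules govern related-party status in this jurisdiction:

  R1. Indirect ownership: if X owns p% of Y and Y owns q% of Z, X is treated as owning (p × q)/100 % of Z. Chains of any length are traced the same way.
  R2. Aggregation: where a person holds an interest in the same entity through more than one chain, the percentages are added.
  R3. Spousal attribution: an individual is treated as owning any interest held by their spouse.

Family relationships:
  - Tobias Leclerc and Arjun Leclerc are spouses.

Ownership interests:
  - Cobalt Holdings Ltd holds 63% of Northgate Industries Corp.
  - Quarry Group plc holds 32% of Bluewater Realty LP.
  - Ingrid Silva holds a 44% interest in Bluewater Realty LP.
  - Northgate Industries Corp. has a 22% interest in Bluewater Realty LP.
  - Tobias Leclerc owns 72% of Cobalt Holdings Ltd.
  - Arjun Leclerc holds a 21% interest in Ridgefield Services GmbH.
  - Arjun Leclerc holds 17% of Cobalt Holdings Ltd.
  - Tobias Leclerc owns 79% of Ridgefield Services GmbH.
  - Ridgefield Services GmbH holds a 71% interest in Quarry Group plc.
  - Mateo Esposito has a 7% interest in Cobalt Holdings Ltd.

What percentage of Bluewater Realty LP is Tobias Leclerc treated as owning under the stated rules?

By spousal attribution (R3), Tobias Leclerc is treated as also owning Arjun Leclerc's interest in Cobalt Holdings Ltd, giving 72% + 17% = 89%.
By spousal attribution (R3), Tobias Leclerc is treated as also owning Arjun Leclerc's interest in Ridgefield Services GmbH, giving 79% + 21% = 100%.
Chain via Cobalt Holdings Ltd → Northgate Industries Corp. (R1): 89% × 63% × 22% = 12.3354% of Bluewater Realty LP.
Chain via Ridgefield Services GmbH → Quarry Group plc (R1): 100% × 71% × 32% = 22.72% of Bluewater Realty LP.
Aggregating (R2): 12.3354% + 22.72% = 35.0554%.

35.0554%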